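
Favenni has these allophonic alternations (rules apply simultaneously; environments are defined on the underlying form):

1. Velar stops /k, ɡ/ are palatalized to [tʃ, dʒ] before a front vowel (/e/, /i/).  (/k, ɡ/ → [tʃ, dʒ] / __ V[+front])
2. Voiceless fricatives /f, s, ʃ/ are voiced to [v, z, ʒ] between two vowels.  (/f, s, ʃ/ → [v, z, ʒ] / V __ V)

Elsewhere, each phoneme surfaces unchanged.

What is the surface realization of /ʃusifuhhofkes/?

/ʃ/ — word-initial; rule 2 does not apply here → [ʃ].
/u/ — not in any rule's target class → [u].
/s/ — between /u/ and /i/, between two vowels — surfaces as [z] (rule 2).
/i/ (between /s/ and /f/) is unaffected → [i].
Rule 2 applies to /f/ (between /i/ and /u/: between two vowels) → [v].
/u/ — not in any rule's target class → [u].
/h/ (between /u/ and /h/): no rule targets it → [h].
/h/ (between /h/ and /o/) is unaffected → [h].
/o/ (between /h/ and /f/) is unaffected → [o].
/f/ (between /o/ and /k/) is in the target of rule 2 but the environment (between two vowels) is not met → [f].
Rule 1 applies to /k/ (between /f/ and /e/: before a front vowel) → [tʃ].
/e/ — not in any rule's target class → [e].
/s/ — word-final; rule 2 does not apply here → [s].

[ʃuzivuhhoftʃes]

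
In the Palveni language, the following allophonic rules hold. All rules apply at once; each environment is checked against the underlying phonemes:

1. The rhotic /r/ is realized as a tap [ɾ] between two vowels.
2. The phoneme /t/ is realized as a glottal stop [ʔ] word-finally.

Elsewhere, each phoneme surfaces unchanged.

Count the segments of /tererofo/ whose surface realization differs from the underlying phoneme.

2

Segments that undergo a rule: /r/ → [ɾ] (rule 1); /r/ → [ɾ] (rule 1).
All other segments surface unchanged.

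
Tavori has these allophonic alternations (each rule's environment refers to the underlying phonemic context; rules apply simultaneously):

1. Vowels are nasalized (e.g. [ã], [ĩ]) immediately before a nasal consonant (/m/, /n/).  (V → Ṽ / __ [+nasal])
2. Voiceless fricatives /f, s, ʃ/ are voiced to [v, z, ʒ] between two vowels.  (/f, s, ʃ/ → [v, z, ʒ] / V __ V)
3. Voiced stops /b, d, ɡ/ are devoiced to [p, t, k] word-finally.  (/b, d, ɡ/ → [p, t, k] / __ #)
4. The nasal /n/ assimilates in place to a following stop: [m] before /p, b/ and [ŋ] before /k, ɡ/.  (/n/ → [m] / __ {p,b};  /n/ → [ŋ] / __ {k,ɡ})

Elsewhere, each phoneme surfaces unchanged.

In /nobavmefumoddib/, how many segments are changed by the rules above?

3

Segments that undergo a rule: /f/ → [v] (rule 2); /u/ → [ũ] (rule 1); /b/ → [p] (rule 3).
All other segments surface unchanged.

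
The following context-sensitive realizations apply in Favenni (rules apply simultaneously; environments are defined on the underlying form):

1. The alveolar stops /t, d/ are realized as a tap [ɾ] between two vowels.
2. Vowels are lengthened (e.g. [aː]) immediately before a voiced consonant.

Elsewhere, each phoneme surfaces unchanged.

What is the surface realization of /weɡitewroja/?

[weːɡiɾeːwroːja]

/e/ (between /w/ and /ɡ/) occurs before a voiced consonant → [eː] by rule 2.
/i/ — between /ɡ/ and /t/; rule 2 does not apply here → [i].
/t/ — between /i/ and /e/, between two vowels — surfaces as [ɾ] (rule 1).
/e/ — between /t/ and /w/, before a voiced consonant — surfaces as [eː] (rule 2).
/o/ (between /r/ and /j/): before a voiced consonant, so rule 2 applies → [oː].
/a/ (word-final) fails the environment for rule 2, so it stays [a].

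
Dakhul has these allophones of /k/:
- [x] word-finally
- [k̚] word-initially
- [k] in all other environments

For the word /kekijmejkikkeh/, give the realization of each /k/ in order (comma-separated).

Occurrence 1 (position 1): word-initially → [k̚].
Occurrence 2 (position 3): no conditioning environment matches → elsewhere allophone [k].
Occurrence 3 (position 9): no conditioning environment matches → elsewhere allophone [k].
Occurrence 4 (position 11): no conditioning environment matches → elsewhere allophone [k].
Occurrence 5 (position 12): no conditioning environment matches → elsewhere allophone [k].

[k̚], [k], [k], [k], [k]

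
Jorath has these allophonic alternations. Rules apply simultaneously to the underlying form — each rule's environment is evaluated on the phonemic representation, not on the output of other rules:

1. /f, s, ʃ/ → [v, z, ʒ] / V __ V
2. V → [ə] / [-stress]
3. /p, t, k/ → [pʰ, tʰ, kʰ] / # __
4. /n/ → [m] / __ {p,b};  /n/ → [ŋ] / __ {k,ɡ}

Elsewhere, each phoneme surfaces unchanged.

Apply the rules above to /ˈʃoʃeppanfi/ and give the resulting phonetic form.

/ʃ/ — word-initial; rule 1 does not apply here → [ʃ].
/o/ — between /ʃ/ and /ʃ/; rule 2 does not apply here → [o].
/ʃ/ (between /o/ and /e/) occurs between two vowels → [ʒ] by rule 1.
/e/ (between /ʃ/ and /p/) occurs in an unstressed syllable → [ə] by rule 2.
/p/ — between /e/ and /p/; rule 3 does not apply here → [p].
/p/ (between /p/ and /a/) fails the environment for rule 3, so it stays [p].
Rule 2 applies to /a/ (between /p/ and /n/: in an unstressed syllable) → [ə].
/n/ (between /a/ and /f/) fails the environment for rule 4, so it stays [n].
/f/ (between /n/ and /i/) is in the target of rule 1 but the environment (between two vowels) is not met → [f].
/i/ — word-final, in an unstressed syllable — surfaces as [ə] (rule 2).

[ˈʃoʒəppənfə]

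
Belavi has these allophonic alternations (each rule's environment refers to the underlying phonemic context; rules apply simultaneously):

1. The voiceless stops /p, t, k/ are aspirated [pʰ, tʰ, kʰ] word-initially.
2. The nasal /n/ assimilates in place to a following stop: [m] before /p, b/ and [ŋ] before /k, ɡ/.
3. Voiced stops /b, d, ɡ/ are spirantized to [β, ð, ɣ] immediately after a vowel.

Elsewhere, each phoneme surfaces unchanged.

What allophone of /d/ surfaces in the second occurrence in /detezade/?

[ð]

/d/ (between /a/ and /e/): immediately after a vowel, so rule 3 applies → [ð].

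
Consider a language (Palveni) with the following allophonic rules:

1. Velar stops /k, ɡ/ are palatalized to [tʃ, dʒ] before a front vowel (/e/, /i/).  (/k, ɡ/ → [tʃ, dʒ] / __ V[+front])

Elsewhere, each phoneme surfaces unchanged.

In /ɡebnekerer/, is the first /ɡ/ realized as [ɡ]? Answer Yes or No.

/ɡ/ (word-initial): before a front vowel, so rule 1 applies → [dʒ].
The actual realization is [dʒ], not [ɡ].

No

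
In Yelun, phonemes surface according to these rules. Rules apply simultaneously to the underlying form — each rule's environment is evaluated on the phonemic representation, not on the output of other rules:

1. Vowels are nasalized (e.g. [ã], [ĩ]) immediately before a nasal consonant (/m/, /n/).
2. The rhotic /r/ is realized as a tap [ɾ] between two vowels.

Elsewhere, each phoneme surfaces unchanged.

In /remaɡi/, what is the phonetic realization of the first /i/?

/i/ (word-final) is in the target of rule 1 but the environment (before a nasal consonant) is not met → [i].

[i]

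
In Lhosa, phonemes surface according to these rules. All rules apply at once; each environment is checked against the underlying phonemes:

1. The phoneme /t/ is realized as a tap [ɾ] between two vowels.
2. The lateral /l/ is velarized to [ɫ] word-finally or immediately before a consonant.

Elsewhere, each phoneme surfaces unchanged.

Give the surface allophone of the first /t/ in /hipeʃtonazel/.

[t]

/t/ (between /ʃ/ and /o/): rule 1 targets it, but not between two vowels → unchanged [t].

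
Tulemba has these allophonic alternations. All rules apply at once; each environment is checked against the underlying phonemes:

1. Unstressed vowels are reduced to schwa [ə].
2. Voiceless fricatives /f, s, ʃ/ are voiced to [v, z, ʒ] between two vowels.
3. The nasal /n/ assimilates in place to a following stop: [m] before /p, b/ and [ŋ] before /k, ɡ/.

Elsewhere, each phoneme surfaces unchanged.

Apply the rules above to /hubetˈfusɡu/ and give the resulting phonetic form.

/h/ — not in any rule's target class → [h].
/u/ — between /h/ and /b/, in an unstressed syllable — surfaces as [ə] (rule 1).
/b/ (between /u/ and /e/): no rule targets it → [b].
/e/ (between /b/ and /t/) occurs in an unstressed syllable → [ə] by rule 1.
/t/ (between /e/ and /f/) is unaffected → [t].
/f/ (between /t/ and /u/) fails the environment for rule 2, so it stays [f].
/u/ (between /f/ and /s/) fails the environment for rule 1, so it stays [u].
/s/ — between /u/ and /ɡ/; rule 2 does not apply here → [s].
/ɡ/ (between /s/ and /u/) is unaffected → [ɡ].
Rule 1 applies to /u/ (word-final: in an unstressed syllable) → [ə].

[həbətˈfusɡə]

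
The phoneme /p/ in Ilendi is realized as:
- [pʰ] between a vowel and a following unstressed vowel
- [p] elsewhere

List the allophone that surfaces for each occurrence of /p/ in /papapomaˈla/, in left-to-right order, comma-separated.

Occurrence 1 (position 1): no conditioning environment matches → elsewhere allophone [p].
Occurrence 2 (position 3): between a vowel and a following unstressed vowel → [pʰ].
Occurrence 3 (position 5): between a vowel and a following unstressed vowel → [pʰ].

[p], [pʰ], [pʰ]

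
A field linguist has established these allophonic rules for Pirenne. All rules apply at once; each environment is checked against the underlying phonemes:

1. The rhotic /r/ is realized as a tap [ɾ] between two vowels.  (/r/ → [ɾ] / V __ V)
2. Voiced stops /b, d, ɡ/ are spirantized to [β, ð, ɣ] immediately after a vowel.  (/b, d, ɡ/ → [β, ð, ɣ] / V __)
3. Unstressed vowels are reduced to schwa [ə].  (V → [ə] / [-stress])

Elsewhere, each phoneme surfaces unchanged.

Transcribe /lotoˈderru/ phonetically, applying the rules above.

[lətəˈðerrə]

/l/ stays [l].
/o/ — between /l/ and /t/, in an unstressed syllable — surfaces as [ə] (rule 3).
/t/ — not in any rule's target class → [t].
/o/ — between /t/ and /d/, in an unstressed syllable — surfaces as [ə] (rule 3).
/d/ (between /o/ and /e/): immediately after a vowel, so rule 2 applies → [ð].
/e/ — between /d/ and /r/; rule 3 does not apply here → [e].
/r/ (between /e/ and /r/) fails the environment for rule 1, so it stays [r].
/r/ (between /r/ and /u/): rule 1 targets it, but not between two vowels → unchanged [r].
/u/ meets the environment for rule 3 (in an unstressed syllable) → [ə].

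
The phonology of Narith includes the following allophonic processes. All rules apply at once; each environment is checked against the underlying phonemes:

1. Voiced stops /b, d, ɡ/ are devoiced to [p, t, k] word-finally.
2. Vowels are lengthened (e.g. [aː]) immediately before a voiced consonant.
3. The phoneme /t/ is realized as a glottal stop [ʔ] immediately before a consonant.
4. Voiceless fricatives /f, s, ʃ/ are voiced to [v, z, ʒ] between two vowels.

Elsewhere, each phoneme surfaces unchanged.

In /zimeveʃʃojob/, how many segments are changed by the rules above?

Segments that undergo a rule: /i/ → [iː] (rule 2); /e/ → [eː] (rule 2); /o/ → [oː] (rule 2); /o/ → [oː] (rule 2); /b/ → [p] (rule 1).
All other segments surface unchanged.

5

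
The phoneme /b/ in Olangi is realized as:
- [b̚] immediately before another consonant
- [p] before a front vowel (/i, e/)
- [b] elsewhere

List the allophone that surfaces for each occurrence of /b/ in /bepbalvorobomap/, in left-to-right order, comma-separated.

Occurrence 1 (position 1): before a front vowel (/i, e/) → [p].
Occurrence 2 (position 4): no conditioning environment matches → elsewhere allophone [b].
Occurrence 3 (position 11): no conditioning environment matches → elsewhere allophone [b].

[p], [b], [b]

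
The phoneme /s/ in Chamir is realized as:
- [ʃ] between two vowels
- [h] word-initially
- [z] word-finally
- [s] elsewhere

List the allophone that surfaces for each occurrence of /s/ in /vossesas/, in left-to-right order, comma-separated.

Occurrence 1 (position 3): no conditioning environment matches → elsewhere allophone [s].
Occurrence 2 (position 4): no conditioning environment matches → elsewhere allophone [s].
Occurrence 3 (position 6): between two vowels → [ʃ].
Occurrence 4 (position 8): word-finally → [z].

[s], [s], [ʃ], [z]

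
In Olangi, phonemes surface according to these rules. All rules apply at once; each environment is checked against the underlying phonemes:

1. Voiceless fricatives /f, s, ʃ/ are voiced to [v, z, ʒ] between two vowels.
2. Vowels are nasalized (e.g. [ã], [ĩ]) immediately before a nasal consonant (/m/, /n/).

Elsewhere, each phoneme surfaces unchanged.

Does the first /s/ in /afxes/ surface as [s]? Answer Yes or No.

Yes

/s/ (word-final) fails the environment for rule 1, so it stays [s].
The actual realization is [s], which matches [s].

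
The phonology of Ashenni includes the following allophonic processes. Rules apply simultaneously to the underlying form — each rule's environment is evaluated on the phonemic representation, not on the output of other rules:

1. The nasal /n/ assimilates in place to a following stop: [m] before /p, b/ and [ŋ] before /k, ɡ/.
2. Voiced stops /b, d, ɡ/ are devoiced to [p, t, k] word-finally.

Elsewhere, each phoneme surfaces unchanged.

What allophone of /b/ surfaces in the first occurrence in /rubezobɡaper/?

[b]

/b/ (between /u/ and /e/) is in the target of rule 2 but the environment (word-finally) is not met → [b].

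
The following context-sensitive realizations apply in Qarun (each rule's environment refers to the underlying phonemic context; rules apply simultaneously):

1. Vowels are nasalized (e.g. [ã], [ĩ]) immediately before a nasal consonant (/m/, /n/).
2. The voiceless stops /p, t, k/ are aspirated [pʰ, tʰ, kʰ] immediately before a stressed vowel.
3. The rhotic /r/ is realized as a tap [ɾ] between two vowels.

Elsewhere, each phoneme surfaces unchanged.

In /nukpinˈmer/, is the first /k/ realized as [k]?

Yes

/k/ — between /u/ and /p/; rule 2 does not apply here → [k].
The actual realization is [k], which matches [k].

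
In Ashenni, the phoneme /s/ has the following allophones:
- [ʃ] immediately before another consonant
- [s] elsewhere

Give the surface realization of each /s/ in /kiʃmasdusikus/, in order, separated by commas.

[ʃ], [s], [s]

Occurrence 1 (position 6): immediately before another consonant → [ʃ].
Occurrence 2 (position 9): no conditioning environment matches → elsewhere allophone [s].
Occurrence 3 (position 13): no conditioning environment matches → elsewhere allophone [s].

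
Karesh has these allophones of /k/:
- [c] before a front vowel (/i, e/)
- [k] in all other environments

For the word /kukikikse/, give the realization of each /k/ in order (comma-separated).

[k], [c], [c], [k]

Occurrence 1 (position 1): no conditioning environment matches → elsewhere allophone [k].
Occurrence 2 (position 3): before a front vowel → [c].
Occurrence 3 (position 5): before a front vowel → [c].
Occurrence 4 (position 7): no conditioning environment matches → elsewhere allophone [k].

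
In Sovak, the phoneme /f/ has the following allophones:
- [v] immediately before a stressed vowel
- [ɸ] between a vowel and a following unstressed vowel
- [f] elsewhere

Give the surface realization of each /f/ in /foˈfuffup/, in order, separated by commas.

Occurrence 1 (position 1): no conditioning environment matches → elsewhere allophone [f].
Occurrence 2 (position 3): immediately before a stressed vowel → [v].
Occurrence 3 (position 5): no conditioning environment matches → elsewhere allophone [f].
Occurrence 4 (position 6): no conditioning environment matches → elsewhere allophone [f].

[f], [v], [f], [f]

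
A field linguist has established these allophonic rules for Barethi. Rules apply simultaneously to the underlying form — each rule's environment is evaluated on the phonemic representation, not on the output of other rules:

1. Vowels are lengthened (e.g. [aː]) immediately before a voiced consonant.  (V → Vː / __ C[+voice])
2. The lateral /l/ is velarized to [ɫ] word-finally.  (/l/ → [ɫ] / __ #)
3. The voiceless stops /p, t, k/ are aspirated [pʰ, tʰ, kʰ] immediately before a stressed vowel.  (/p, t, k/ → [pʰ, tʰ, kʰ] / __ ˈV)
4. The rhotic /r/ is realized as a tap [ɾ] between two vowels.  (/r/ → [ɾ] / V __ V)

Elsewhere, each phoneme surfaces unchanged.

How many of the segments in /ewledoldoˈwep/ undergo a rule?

Segments that undergo a rule: /e/ → [eː] (rule 1); /e/ → [eː] (rule 1); /o/ → [oː] (rule 1); /o/ → [oː] (rule 1).
All other segments surface unchanged.

4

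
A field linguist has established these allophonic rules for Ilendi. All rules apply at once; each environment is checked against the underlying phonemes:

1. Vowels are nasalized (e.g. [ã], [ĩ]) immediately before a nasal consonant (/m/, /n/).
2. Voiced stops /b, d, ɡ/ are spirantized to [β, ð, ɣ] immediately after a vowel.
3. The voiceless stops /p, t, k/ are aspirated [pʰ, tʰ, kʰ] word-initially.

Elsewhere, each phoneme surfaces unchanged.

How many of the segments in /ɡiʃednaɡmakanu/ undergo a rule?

3

Segments that undergo a rule: /d/ → [ð] (rule 2); /ɡ/ → [ɣ] (rule 2); /a/ → [ã] (rule 1).
All other segments surface unchanged.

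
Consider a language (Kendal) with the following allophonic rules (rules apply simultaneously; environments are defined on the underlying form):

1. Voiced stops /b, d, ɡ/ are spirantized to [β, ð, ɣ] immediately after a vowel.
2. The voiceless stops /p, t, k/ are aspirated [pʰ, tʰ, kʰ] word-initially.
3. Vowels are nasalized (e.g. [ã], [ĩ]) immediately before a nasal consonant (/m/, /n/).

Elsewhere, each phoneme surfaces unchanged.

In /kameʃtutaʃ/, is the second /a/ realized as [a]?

Yes

/a/ (between /t/ and /ʃ/): rule 3 targets it, but not before a nasal consonant → unchanged [a].
The actual realization is [a], which matches [a].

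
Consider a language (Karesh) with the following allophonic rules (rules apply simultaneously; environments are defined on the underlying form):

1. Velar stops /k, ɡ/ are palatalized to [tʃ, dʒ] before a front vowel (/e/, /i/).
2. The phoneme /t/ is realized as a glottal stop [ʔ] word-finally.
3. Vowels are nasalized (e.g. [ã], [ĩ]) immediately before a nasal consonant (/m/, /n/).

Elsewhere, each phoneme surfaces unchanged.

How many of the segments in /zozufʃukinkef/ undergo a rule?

3

Segments that undergo a rule: /k/ → [tʃ] (rule 1); /i/ → [ĩ] (rule 3); /k/ → [tʃ] (rule 1).
All other segments surface unchanged.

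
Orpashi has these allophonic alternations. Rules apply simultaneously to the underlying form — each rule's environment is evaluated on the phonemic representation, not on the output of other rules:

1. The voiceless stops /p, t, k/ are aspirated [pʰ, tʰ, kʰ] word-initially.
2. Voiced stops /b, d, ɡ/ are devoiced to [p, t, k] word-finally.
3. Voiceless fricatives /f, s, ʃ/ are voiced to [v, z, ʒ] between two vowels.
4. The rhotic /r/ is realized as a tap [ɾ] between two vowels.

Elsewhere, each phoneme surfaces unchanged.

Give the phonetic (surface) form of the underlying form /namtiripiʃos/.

/n/ stays [n].
/a/ (between /n/ and /m/): no rule targets it → [a].
/m/ — not in any rule's target class → [m].
/t/ (between /m/ and /i/) is in the target of rule 1 but the environment (word-initially) is not met → [t].
/i/ stays [i].
/r/ (between /i/ and /i/): between two vowels, so rule 4 applies → [ɾ].
/i/ (between /r/ and /p/): no rule targets it → [i].
/p/ (between /i/ and /i/): rule 1 targets it, but not word-initially → unchanged [p].
/i/ (between /p/ and /ʃ/): no rule targets it → [i].
/ʃ/ meets the environment for rule 3 (between two vowels) → [ʒ].
/o/ (between /ʃ/ and /s/) is unaffected → [o].
/s/ (word-final): rule 3 targets it, but not between two vowels → unchanged [s].

[namtiɾipiʒos]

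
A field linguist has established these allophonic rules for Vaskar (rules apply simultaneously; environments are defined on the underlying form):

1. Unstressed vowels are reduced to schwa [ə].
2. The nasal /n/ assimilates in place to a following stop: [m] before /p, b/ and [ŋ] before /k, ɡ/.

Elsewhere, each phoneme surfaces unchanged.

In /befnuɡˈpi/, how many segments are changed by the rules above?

Segments that undergo a rule: /e/ → [ə] (rule 1); /u/ → [ə] (rule 1).
All other segments surface unchanged.

2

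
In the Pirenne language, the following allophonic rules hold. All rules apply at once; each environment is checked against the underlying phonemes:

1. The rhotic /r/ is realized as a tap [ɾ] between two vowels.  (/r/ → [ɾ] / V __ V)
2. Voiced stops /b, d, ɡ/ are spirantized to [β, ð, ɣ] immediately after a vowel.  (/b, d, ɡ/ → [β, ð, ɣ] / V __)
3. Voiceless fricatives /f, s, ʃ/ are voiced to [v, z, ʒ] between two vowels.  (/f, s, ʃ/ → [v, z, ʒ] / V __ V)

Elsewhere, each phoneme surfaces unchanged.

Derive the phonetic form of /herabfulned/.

[heɾaβfulneð]

/h/ — not in any rule's target class → [h].
/e/ (between /h/ and /r/): no rule targets it → [e].
/r/ (between /e/ and /a/): between two vowels, so rule 1 applies → [ɾ].
/a/ — not in any rule's target class → [a].
/b/ meets the environment for rule 2 (immediately after a vowel) → [β].
/f/ (between /b/ and /u/) fails the environment for rule 3, so it stays [f].
/u/ (between /f/ and /l/) is unaffected → [u].
/l/ (between /u/ and /n/) is unaffected → [l].
/n/ — not in any rule's target class → [n].
/e/ (between /n/ and /d/) is unaffected → [e].
/d/ (word-final) occurs immediately after a vowel → [ð] by rule 2.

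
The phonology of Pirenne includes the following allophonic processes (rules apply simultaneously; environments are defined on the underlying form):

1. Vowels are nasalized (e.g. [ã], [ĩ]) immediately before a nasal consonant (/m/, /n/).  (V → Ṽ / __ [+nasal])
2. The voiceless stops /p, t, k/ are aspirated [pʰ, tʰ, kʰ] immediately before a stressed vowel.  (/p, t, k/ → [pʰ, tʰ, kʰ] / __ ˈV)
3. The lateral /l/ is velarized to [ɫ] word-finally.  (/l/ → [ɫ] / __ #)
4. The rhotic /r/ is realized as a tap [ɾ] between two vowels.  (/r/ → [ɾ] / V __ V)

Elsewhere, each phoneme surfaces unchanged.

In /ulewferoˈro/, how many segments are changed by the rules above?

2

Segments that undergo a rule: /r/ → [ɾ] (rule 4); /r/ → [ɾ] (rule 4).
All other segments surface unchanged.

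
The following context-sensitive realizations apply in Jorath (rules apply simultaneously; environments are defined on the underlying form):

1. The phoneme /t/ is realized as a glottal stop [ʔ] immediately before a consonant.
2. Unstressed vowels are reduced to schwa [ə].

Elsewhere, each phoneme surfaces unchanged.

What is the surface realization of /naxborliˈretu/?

[nəxbərləˈretə]

/n/ (word-initial) is unaffected → [n].
/a/ (between /n/ and /x/) occurs in an unstressed syllable → [ə] by rule 2.
/x/ (between /a/ and /b/): no rule targets it → [x].
/b/ — not in any rule's target class → [b].
/o/ meets the environment for rule 2 (in an unstressed syllable) → [ə].
/r/ (between /o/ and /l/) is unaffected → [r].
/l/ — not in any rule's target class → [l].
/i/ — between /l/ and /r/, in an unstressed syllable — surfaces as [ə] (rule 2).
/r/ (between /i/ and /e/) is unaffected → [r].
/e/ — between /r/ and /t/; rule 2 does not apply here → [e].
/t/ (between /e/ and /u/) is in the target of rule 1 but the environment (immediately before a consonant) is not met → [t].
Rule 2 applies to /u/ (word-final: in an unstressed syllable) → [ə].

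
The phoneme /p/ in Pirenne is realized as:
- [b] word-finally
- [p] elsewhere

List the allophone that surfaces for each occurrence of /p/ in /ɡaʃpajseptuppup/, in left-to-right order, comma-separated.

Occurrence 1 (position 4): no conditioning environment matches → elsewhere allophone [p].
Occurrence 2 (position 9): no conditioning environment matches → elsewhere allophone [p].
Occurrence 3 (position 12): no conditioning environment matches → elsewhere allophone [p].
Occurrence 4 (position 13): no conditioning environment matches → elsewhere allophone [p].
Occurrence 5 (position 15): word-finally → [b].

[p], [p], [p], [p], [b]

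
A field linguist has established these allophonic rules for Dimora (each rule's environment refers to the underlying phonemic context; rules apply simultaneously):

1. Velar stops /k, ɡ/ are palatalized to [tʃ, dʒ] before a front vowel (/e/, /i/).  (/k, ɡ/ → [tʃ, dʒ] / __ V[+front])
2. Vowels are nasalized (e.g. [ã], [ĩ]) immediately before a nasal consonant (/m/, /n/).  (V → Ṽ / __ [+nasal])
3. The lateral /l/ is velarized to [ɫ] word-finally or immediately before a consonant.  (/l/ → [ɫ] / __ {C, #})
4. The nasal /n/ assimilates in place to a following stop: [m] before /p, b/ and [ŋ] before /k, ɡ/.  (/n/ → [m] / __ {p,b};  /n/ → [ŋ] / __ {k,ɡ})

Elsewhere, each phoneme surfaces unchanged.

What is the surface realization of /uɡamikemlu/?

[uɡãmitʃẽmlu]

/u/ — word-initial; rule 2 does not apply here → [u].
/ɡ/ — between /u/ and /a/; rule 1 does not apply here → [ɡ].
/a/ (between /ɡ/ and /m/) occurs before a nasal consonant → [ã] by rule 2.
/m/ (between /a/ and /i/) is unaffected → [m].
/i/ — between /m/ and /k/; rule 2 does not apply here → [i].
/k/ (between /i/ and /e/): before a front vowel, so rule 1 applies → [tʃ].
Rule 2 applies to /e/ (between /k/ and /m/: before a nasal consonant) → [ẽ].
/m/ (between /e/ and /l/): no rule targets it → [m].
/l/ (between /m/ and /u/) fails the environment for rule 3, so it stays [l].
/u/ (word-final) is in the target of rule 2 but the environment (before a nasal consonant) is not met → [u].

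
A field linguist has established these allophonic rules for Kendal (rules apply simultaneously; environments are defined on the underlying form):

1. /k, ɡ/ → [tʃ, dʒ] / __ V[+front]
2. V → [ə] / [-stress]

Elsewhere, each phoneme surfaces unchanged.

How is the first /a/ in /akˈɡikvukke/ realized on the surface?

[ə]

/a/ — word-initial, in an unstressed syllable — surfaces as [ə] (rule 2).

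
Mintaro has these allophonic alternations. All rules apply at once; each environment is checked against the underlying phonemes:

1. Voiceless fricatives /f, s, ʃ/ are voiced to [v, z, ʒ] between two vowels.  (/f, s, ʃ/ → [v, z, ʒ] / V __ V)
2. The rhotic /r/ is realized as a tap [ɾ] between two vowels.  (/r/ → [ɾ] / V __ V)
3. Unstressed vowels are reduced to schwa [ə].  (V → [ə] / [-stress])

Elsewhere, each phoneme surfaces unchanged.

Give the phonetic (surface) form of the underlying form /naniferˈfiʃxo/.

/n/ (word-initial): no rule targets it → [n].
/a/ (between /n/ and /n/) occurs in an unstressed syllable → [ə] by rule 3.
/n/ stays [n].
/i/ — between /n/ and /f/, in an unstressed syllable — surfaces as [ə] (rule 3).
/f/ meets the environment for rule 1 (between two vowels) → [v].
/e/ (between /f/ and /r/) occurs in an unstressed syllable → [ə] by rule 3.
/r/ (between /e/ and /f/): rule 2 targets it, but not between two vowels → unchanged [r].
/f/ (between /r/ and /i/) is in the target of rule 1 but the environment (between two vowels) is not met → [f].
/i/ (between /f/ and /ʃ/) is in the target of rule 3 but the environment (in an unstressed syllable) is not met → [i].
/ʃ/ (between /i/ and /x/): rule 1 targets it, but not between two vowels → unchanged [ʃ].
/x/ — not in any rule's target class → [x].
/o/ (word-final): in an unstressed syllable, so rule 3 applies → [ə].

[nənəvərˈfiʃxə]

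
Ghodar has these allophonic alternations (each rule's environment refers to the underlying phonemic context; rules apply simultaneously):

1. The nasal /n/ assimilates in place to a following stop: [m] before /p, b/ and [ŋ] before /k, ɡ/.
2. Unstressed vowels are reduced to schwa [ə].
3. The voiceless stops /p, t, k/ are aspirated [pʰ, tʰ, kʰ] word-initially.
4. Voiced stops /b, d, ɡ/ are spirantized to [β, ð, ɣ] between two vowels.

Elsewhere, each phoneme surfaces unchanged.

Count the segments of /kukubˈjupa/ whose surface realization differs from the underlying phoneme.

Segments that undergo a rule: /k/ → [kʰ] (rule 3); /u/ → [ə] (rule 2); /u/ → [ə] (rule 2); /a/ → [ə] (rule 2).
All other segments surface unchanged.

4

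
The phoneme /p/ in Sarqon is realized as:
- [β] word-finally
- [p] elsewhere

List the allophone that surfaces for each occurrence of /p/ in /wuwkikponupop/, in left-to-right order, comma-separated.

Occurrence 1 (position 7): no conditioning environment matches → elsewhere allophone [p].
Occurrence 2 (position 11): no conditioning environment matches → elsewhere allophone [p].
Occurrence 3 (position 13): word-finally → [β].

[p], [p], [β]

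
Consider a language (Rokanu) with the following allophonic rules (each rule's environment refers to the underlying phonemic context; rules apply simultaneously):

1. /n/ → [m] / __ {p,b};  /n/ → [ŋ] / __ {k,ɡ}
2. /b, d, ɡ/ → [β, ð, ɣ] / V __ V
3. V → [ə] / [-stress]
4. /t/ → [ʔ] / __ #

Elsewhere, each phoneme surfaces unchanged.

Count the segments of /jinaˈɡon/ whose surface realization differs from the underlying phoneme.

3

Segments that undergo a rule: /i/ → [ə] (rule 3); /a/ → [ə] (rule 3); /ɡ/ → [ɣ] (rule 2).
All other segments surface unchanged.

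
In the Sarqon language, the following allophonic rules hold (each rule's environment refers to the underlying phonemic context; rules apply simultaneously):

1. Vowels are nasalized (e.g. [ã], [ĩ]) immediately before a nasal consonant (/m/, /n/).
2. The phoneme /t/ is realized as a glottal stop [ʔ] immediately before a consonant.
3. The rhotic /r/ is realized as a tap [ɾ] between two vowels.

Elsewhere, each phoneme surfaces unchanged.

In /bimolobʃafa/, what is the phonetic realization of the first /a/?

/a/ (between /ʃ/ and /f/) is in the target of rule 1 but the environment (before a nasal consonant) is not met → [a].

[a]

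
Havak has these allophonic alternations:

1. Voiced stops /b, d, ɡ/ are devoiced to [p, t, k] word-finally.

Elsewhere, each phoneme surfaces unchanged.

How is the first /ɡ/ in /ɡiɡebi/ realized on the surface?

[ɡ]

/ɡ/ (word-initial) is in the target of rule 1 but the environment (word-finally) is not met → [ɡ].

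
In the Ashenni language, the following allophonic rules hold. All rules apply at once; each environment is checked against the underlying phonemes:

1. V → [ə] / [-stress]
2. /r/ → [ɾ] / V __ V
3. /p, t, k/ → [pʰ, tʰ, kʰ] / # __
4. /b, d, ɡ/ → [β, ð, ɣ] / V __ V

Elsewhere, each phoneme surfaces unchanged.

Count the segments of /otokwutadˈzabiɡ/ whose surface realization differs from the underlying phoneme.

Segments that undergo a rule: /o/ → [ə] (rule 1); /o/ → [ə] (rule 1); /u/ → [ə] (rule 1); /a/ → [ə] (rule 1); /b/ → [β] (rule 4); /i/ → [ə] (rule 1).
All other segments surface unchanged.

6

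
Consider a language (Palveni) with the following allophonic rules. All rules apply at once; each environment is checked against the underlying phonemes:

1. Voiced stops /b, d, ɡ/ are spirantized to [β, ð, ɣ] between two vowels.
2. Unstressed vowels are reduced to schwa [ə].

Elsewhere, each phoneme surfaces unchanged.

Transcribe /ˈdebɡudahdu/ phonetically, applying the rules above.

[ˈdebɡəðəhdə]

/d/ (word-initial) is in the target of rule 1 but the environment (between two vowels) is not met → [d].
/e/ (between /d/ and /b/) is in the target of rule 2 but the environment (in an unstressed syllable) is not met → [e].
/b/ (between /e/ and /ɡ/): rule 1 targets it, but not between two vowels → unchanged [b].
/ɡ/ (between /b/ and /u/) is in the target of rule 1 but the environment (between two vowels) is not met → [ɡ].
Rule 2 applies to /u/ (between /ɡ/ and /d/: in an unstressed syllable) → [ə].
/d/ meets the environment for rule 1 (between two vowels) → [ð].
/a/ (between /d/ and /h/) occurs in an unstressed syllable → [ə] by rule 2.
/h/ (between /a/ and /d/) is unaffected → [h].
/d/ (between /h/ and /u/) fails the environment for rule 1, so it stays [d].
/u/ (word-final) occurs in an unstressed syllable → [ə] by rule 2.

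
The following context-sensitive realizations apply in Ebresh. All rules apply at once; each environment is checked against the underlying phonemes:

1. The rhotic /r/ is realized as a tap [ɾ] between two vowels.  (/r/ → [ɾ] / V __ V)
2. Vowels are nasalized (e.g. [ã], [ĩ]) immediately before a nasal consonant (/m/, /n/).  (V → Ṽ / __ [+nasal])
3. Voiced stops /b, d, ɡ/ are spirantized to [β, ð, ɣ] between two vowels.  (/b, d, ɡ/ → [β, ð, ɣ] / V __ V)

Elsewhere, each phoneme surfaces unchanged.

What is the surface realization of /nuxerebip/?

[nuxeɾeβip]

/u/ (between /n/ and /x/): rule 2 targets it, but not before a nasal consonant → unchanged [u].
/e/ — between /x/ and /r/; rule 2 does not apply here → [e].
/r/ meets the environment for rule 1 (between two vowels) → [ɾ].
/e/ (between /r/ and /b/): rule 2 targets it, but not before a nasal consonant → unchanged [e].
/b/ meets the environment for rule 3 (between two vowels) → [β].
/i/ (between /b/ and /p/): rule 2 targets it, but not before a nasal consonant → unchanged [i].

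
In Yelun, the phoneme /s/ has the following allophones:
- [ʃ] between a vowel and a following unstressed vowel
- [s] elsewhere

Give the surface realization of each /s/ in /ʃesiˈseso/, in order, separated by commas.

Occurrence 1 (position 3): between a vowel and a following unstressed vowel → [ʃ].
Occurrence 2 (position 5): no conditioning environment matches → elsewhere allophone [s].
Occurrence 3 (position 7): between a vowel and a following unstressed vowel → [ʃ].

[ʃ], [s], [ʃ]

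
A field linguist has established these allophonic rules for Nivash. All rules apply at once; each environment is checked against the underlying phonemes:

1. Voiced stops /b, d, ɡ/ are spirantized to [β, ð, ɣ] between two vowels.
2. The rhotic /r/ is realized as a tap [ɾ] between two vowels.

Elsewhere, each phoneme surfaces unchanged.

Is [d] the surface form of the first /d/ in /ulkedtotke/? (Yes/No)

Yes

/d/ (between /e/ and /t/) fails the environment for rule 1, so it stays [d].
The actual realization is [d], which matches [d].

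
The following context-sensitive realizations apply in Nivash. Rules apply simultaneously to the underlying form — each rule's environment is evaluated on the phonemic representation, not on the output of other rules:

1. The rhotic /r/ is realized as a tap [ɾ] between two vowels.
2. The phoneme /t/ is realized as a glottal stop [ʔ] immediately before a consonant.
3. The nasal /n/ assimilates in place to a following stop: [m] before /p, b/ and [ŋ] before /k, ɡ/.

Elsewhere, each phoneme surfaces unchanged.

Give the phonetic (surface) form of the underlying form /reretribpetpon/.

/r/ (word-initial) is in the target of rule 1 but the environment (between two vowels) is not met → [r].
/e/ (between /r/ and /r/): no rule targets it → [e].
/r/ — between /e/ and /e/, between two vowels — surfaces as [ɾ] (rule 1).
/e/ stays [e].
/t/ — between /e/ and /r/, immediately before a consonant — surfaces as [ʔ] (rule 2).
/r/ — between /t/ and /i/; rule 1 does not apply here → [r].
/i/ (between /r/ and /b/): no rule targets it → [i].
/b/ — not in any rule's target class → [b].
/p/ (between /b/ and /e/) is unaffected → [p].
/e/ stays [e].
/t/ (between /e/ and /p/) occurs immediately before a consonant → [ʔ] by rule 2.
/p/ stays [p].
/o/ (between /p/ and /n/) is unaffected → [o].
/n/ — word-final; rule 3 does not apply here → [n].

[reɾeʔribpeʔpon]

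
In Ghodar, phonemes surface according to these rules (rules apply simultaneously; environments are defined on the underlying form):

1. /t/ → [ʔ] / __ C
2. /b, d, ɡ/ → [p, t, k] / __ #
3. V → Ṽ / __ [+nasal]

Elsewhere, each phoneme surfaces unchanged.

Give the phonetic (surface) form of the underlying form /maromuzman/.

[marõmuzmãn]

/m/ (word-initial) is unaffected → [m].
/a/ (between /m/ and /r/) fails the environment for rule 3, so it stays [a].
/r/ stays [r].
/o/ meets the environment for rule 3 (before a nasal consonant) → [õ].
/m/ — not in any rule's target class → [m].
/u/ — between /m/ and /z/; rule 3 does not apply here → [u].
/z/ stays [z].
/m/ — not in any rule's target class → [m].
/a/ (between /m/ and /n/): before a nasal consonant, so rule 3 applies → [ã].
/n/ (word-final) is unaffected → [n].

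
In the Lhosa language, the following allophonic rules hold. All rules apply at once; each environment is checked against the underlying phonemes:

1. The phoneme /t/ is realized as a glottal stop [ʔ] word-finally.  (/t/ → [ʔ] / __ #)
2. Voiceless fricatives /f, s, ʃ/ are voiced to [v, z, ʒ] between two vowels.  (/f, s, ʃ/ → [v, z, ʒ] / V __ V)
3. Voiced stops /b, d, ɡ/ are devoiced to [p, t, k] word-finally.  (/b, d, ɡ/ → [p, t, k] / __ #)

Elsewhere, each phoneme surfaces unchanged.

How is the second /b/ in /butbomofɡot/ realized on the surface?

/b/ — between /t/ and /o/; rule 3 does not apply here → [b].

[b]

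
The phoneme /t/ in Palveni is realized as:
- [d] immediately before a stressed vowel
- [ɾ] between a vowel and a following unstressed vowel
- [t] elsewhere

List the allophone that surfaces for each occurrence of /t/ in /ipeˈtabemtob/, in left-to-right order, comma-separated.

Occurrence 1 (position 4): immediately before a stressed vowel → [d].
Occurrence 2 (position 9): no conditioning environment matches → elsewhere allophone [t].

[d], [t]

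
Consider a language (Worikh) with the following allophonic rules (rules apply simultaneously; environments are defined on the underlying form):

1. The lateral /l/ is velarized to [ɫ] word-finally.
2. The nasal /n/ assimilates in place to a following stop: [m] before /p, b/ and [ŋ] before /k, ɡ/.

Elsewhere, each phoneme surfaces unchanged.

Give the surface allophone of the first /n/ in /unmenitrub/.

[n]

/n/ (between /u/ and /m/): rule 2 targets it, but not before a labial or velar stop → unchanged [n].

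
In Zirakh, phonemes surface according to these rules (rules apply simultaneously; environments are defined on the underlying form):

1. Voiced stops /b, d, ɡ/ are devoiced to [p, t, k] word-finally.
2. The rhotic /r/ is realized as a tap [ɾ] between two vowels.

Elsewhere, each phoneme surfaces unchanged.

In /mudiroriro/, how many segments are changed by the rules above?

3

Segments that undergo a rule: /r/ → [ɾ] (rule 2); /r/ → [ɾ] (rule 2); /r/ → [ɾ] (rule 2).
All other segments surface unchanged.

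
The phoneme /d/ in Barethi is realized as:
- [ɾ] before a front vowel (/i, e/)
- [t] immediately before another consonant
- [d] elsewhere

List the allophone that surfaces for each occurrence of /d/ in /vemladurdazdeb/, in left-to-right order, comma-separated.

[d], [d], [ɾ]

Occurrence 1 (position 6): no conditioning environment matches → elsewhere allophone [d].
Occurrence 2 (position 9): no conditioning environment matches → elsewhere allophone [d].
Occurrence 3 (position 12): before a front vowel (/i, e/) → [ɾ].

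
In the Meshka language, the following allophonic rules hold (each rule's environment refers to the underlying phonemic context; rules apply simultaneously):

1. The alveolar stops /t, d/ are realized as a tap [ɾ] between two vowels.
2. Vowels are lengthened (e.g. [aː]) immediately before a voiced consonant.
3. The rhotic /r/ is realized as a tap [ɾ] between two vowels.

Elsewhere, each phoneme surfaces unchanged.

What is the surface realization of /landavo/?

[laːndaːvo]

/l/ — not in any rule's target class → [l].
/a/ (between /l/ and /n/): before a voiced consonant, so rule 2 applies → [aː].
/n/ (between /a/ and /d/) is unaffected → [n].
/d/ (between /n/ and /a/) fails the environment for rule 1, so it stays [d].
/a/ (between /d/ and /v/) occurs before a voiced consonant → [aː] by rule 2.
/v/ (between /a/ and /o/): no rule targets it → [v].
/o/ (word-final) fails the environment for rule 2, so it stays [o].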